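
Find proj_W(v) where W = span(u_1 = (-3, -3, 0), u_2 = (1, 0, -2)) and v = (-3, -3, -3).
proj_W(v) = (-7/3, -11/3, -8/3)

Set up U = [u_1 | ... | u_2] ∈ R^(3×2). The projector onto W = col(U) is P = U (U^T U)^(-1) U^T.
Compute U^T U =
  [18, -3]
  [-3, 5],
and U^T v = (18, 3).
Solve U^T U · c = U^T v for the coefficients: c = (11/9, 4/3). The projection is proj_W(v) = U c.
Check: (v - proj_W(v)) · u_1 = 0  (should be 0).
Check: (v - proj_W(v)) · u_2 = 0  (should be 0).
Result: proj_W(v) = (-7/3, -11/3, -8/3).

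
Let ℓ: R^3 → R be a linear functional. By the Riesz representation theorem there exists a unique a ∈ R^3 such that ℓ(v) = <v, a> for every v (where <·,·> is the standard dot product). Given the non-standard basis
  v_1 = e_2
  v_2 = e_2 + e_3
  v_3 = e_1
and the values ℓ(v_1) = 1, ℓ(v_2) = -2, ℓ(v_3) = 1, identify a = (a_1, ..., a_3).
a = (1, 1, -3)

Write a = (a_1, ..., a_3) in the standard basis. For each basis vector v_i, ℓ(v_i) = <v_i, a> is a linear equation in the a_j's. Collect the n equations into a matrix system V a = ℓ, where row i of V is v_i (expressed in the standard basis). Since V is invertible (lower-triangular with 1s on the diagonal, up to permutation), solve by back-substitution:
  V =
[[0, 1, 0],
 [0, 1, 1],
 [1, 0, 0]]
  V a = (1, -2, 1)
Solving gives a = (1, 1, -3).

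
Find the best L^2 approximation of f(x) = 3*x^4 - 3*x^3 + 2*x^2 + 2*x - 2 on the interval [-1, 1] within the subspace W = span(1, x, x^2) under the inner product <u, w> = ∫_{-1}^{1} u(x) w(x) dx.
g(x) = 32*x^2/7 + x/5 - 79/35

The best approximation g ∈ W is the orthogonal projection of f onto W. Writing g = a_0 + a_1 x + a_2 x^2, the coefficients solve the normal equations G · a = b where
  G_{ij} = <φ_i, φ_j> and b_i = <f, φ_i>, with φ_0 = 1, φ_1 = x, φ_2 = x^2.
G =
  [2, 0, 2/3]
  [0, 2/3, 0]
  [2/3, 0, 2/5],
b = (-22/15, 2/15, 34/105).
Solving gives a_0 = -79/35, a_1 = 1/5, a_2 = 32/7, so
  g(x) = 32*x^2/7 + x/5 - 79/35.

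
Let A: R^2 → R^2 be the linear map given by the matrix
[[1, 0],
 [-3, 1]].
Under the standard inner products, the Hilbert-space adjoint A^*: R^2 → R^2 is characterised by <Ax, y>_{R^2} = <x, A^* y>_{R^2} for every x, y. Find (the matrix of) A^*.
A^* = A^T =
[[1, -3],
 [0, 1]]

For real matrices with standard dot products, the defining identity <Ax, y> = <x, A^* y> gives (Ax)^T y = x^T (A^*) y, i.e. x^T A^T y = x^T (A^*) y. Since this holds for all x, y, we must have A^* = A^T. Therefore
A^* =
[[1, -3],
 [0, 1]].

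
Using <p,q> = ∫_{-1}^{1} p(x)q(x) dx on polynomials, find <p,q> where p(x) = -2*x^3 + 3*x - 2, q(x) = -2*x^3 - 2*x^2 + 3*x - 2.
<p,q> = 1366/105

Expand the product: p(x)·q(x) = 4*x^6 + 4*x^5 - 12*x^4 + 2*x^3 + 13*x^2 - 12*x + 4.
∫_{-1}^{1} of each monomial x^k gives [2/(k+1) if k even, 0 if k odd]. Integrating term-by-term (or equivalently evaluating the antiderivative F(x) = 4*x^7/7 + 2*x^6/3 - 12*x^5/5 + x^4/2 + 13*x^3/3 - 6*x^2 + 4*x at the endpoints):
  F(1) − F(−1) = 117/70 − (-2381/210) = 1366/105.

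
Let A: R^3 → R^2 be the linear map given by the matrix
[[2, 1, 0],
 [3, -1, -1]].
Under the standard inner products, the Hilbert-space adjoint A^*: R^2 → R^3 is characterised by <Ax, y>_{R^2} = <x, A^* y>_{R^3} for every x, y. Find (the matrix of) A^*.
A^* = A^T =
[[2, 3],
 [1, -1],
 [0, -1]]

For real matrices with standard dot products, the defining identity <Ax, y> = <x, A^* y> gives (Ax)^T y = x^T (A^*) y, i.e. x^T A^T y = x^T (A^*) y. Since this holds for all x, y, we must have A^* = A^T. Therefore
A^* =
[[2, 3],
 [1, -1],
 [0, -1]].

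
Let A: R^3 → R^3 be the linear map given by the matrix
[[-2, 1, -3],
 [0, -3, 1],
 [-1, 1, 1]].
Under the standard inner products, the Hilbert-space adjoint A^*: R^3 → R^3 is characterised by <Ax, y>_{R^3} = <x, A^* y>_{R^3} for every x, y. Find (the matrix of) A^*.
A^* = A^T =
[[-2, 0, -1],
 [1, -3, 1],
 [-3, 1, 1]]

For real matrices with standard dot products, the defining identity <Ax, y> = <x, A^* y> gives (Ax)^T y = x^T (A^*) y, i.e. x^T A^T y = x^T (A^*) y. Since this holds for all x, y, we must have A^* = A^T. Therefore
A^* =
[[-2, 0, -1],
 [1, -3, 1],
 [-3, 1, 1]].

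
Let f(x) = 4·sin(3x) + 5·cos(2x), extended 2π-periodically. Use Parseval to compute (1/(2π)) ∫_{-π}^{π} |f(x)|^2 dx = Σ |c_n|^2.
Σ |c_n|^2 = 41/2

Expand |f|^2 and use orthogonality of {sin(nx), cos(mx)} on [-π, π]:
  ∫_{-π}^{π} sin(nx)^2 dx = π, ∫ cos(mx)^2 dx = π, and cross terms integrate to 0.
So ∫_{-π}^{π} f(x)^2 dx = 4^2 · π + 5^2 · π = (16 + 25)π.
Divide by 2π: (16 + 25)/2 = 41/2.
By Parseval, this equals Σ |c_n|^2.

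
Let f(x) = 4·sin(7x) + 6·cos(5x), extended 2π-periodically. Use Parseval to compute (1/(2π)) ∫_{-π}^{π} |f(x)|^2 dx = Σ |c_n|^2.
Σ |c_n|^2 = 26

Expand |f|^2 and use orthogonality of {sin(nx), cos(mx)} on [-π, π]:
  ∫_{-π}^{π} sin(nx)^2 dx = π, ∫ cos(mx)^2 dx = π, and cross terms integrate to 0.
So ∫_{-π}^{π} f(x)^2 dx = 4^2 · π + 6^2 · π = (16 + 36)π.
Divide by 2π: (16 + 36)/2 = 26.
By Parseval, this equals Σ |c_n|^2.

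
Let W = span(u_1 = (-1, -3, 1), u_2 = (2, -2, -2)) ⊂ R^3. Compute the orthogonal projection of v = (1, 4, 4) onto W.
proj_W(v) = (-3/2, 4, 3/2)

Set up U = [u_1 | ... | u_2] ∈ R^(3×2). The projector onto W = col(U) is P = U (U^T U)^(-1) U^T.
Compute U^T U =
  [11, 2]
  [2, 12],
and U^T v = (-9, -14).
Solve U^T U · c = U^T v for the coefficients: c = (-5/8, -17/16). The projection is proj_W(v) = U c.
Check: (v - proj_W(v)) · u_1 = 0  (should be 0).
Check: (v - proj_W(v)) · u_2 = 0  (should be 0).
Result: proj_W(v) = (-3/2, 4, 3/2).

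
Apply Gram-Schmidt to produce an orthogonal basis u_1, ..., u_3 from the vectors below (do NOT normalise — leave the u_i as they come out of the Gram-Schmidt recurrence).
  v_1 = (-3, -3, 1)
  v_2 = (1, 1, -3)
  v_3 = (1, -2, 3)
Orthogonal basis:
  u_1 = (-3, -3, 1)
  u_2 = (-8/19, -8/19, -48/19)
  u_3 = (3/2, -3/2, 0)

Apply the Gram-Schmidt recurrence
  u_1 = v_1
  u_i = v_i − Σ_{j<i} ((v_i · u_j) / (u_j · u_j)) · u_j.

Step by step this gives:
  u_1 = (-3, -3, 1)
  u_2 = (-8/19, -8/19, -48/19)
  u_3 = (3/2, -3/2, 0)

Orthogonality check:
  u_2 · u_1 = 0 (should be 0)
  u_3 · u_1 = 0 (should be 0)
  u_3 · u_2 = 0 (should be 0)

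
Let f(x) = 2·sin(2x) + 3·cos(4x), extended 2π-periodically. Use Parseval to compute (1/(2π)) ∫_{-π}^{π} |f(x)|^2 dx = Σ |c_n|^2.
Σ |c_n|^2 = 13/2

Expand |f|^2 and use orthogonality of {sin(nx), cos(mx)} on [-π, π]:
  ∫_{-π}^{π} sin(nx)^2 dx = π, ∫ cos(mx)^2 dx = π, and cross terms integrate to 0.
So ∫_{-π}^{π} f(x)^2 dx = 2^2 · π + 3^2 · π = (4 + 9)π.
Divide by 2π: (4 + 9)/2 = 13/2.
By Parseval, this equals Σ |c_n|^2.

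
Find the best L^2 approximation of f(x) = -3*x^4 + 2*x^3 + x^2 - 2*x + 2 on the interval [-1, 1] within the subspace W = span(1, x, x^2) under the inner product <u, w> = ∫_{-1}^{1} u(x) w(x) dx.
g(x) = -11*x^2/7 - 4*x/5 + 79/35

The best approximation g ∈ W is the orthogonal projection of f onto W. Writing g = a_0 + a_1 x + a_2 x^2, the coefficients solve the normal equations G · a = b where
  G_{ij} = <φ_i, φ_j> and b_i = <f, φ_i>, with φ_0 = 1, φ_1 = x, φ_2 = x^2.
G =
  [2, 0, 2/3]
  [0, 2/3, 0]
  [2/3, 0, 2/5],
b = (52/15, -8/15, 92/105).
Solving gives a_0 = 79/35, a_1 = -4/5, a_2 = -11/7, so
  g(x) = -11*x^2/7 - 4*x/5 + 79/35.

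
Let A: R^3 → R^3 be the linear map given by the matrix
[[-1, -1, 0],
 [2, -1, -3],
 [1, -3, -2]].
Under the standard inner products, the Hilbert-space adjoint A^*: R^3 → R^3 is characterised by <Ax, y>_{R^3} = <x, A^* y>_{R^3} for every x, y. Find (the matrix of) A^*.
A^* = A^T =
[[-1, 2, 1],
 [-1, -1, -3],
 [0, -3, -2]]

For real matrices with standard dot products, the defining identity <Ax, y> = <x, A^* y> gives (Ax)^T y = x^T (A^*) y, i.e. x^T A^T y = x^T (A^*) y. Since this holds for all x, y, we must have A^* = A^T. Therefore
A^* =
[[-1, 2, 1],
 [-1, -1, -3],
 [0, -3, -2]].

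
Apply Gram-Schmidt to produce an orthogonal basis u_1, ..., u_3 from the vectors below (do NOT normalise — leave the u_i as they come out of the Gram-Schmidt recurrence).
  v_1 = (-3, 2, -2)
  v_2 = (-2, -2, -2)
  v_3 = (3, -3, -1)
Orthogonal basis:
  u_1 = (-3, 2, -2)
  u_2 = (-16/17, -46/17, -22/17)
  u_3 = (4/3, 1/3, -5/3)

Apply the Gram-Schmidt recurrence
  u_1 = v_1
  u_i = v_i − Σ_{j<i} ((v_i · u_j) / (u_j · u_j)) · u_j.

Step by step this gives:
  u_1 = (-3, 2, -2)
  u_2 = (-16/17, -46/17, -22/17)
  u_3 = (4/3, 1/3, -5/3)

Orthogonality check:
  u_2 · u_1 = 0 (should be 0)
  u_3 · u_1 = 0 (should be 0)
  u_3 · u_2 = 0 (should be 0)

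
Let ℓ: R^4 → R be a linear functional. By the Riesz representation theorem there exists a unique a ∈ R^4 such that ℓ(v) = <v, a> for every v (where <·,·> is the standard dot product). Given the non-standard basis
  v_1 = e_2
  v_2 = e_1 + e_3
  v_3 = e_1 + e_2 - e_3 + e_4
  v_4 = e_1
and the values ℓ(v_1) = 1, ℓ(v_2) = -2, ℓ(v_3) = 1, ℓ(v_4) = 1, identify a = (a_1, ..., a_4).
a = (1, 1, -3, -4)

Write a = (a_1, ..., a_4) in the standard basis. For each basis vector v_i, ℓ(v_i) = <v_i, a> is a linear equation in the a_j's. Collect the n equations into a matrix system V a = ℓ, where row i of V is v_i (expressed in the standard basis). Since V is invertible (lower-triangular with 1s on the diagonal, up to permutation), solve by back-substitution:
  V =
[[0, 1, 0, 0],
 [1, 0, 1, 0],
 [1, 1, -1, 1],
 [1, 0, 0, 0]]
  V a = (1, -2, 1, 1)
Solving gives a = (1, 1, -3, -4).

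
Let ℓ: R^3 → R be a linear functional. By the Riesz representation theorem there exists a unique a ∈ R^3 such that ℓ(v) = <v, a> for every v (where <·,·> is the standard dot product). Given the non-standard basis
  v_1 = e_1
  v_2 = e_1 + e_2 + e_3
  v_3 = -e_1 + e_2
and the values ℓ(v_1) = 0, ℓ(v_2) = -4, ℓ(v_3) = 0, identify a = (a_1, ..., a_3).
a = (0, 0, -4)

Write a = (a_1, ..., a_3) in the standard basis. For each basis vector v_i, ℓ(v_i) = <v_i, a> is a linear equation in the a_j's. Collect the n equations into a matrix system V a = ℓ, where row i of V is v_i (expressed in the standard basis). Since V is invertible (lower-triangular with 1s on the diagonal, up to permutation), solve by back-substitution:
  V =
[[1, 0, 0],
 [1, 1, 1],
 [-1, 1, 0]]
  V a = (0, -4, 0)
Solving gives a = (0, 0, -4).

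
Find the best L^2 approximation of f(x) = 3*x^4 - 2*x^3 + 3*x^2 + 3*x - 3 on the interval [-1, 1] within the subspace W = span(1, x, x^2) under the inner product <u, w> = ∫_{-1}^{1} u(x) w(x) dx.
g(x) = 39*x^2/7 + 9*x/5 - 114/35

The best approximation g ∈ W is the orthogonal projection of f onto W. Writing g = a_0 + a_1 x + a_2 x^2, the coefficients solve the normal equations G · a = b where
  G_{ij} = <φ_i, φ_j> and b_i = <f, φ_i>, with φ_0 = 1, φ_1 = x, φ_2 = x^2.
G =
  [2, 0, 2/3]
  [0, 2/3, 0]
  [2/3, 0, 2/5],
b = (-14/5, 6/5, 2/35).
Solving gives a_0 = -114/35, a_1 = 9/5, a_2 = 39/7, so
  g(x) = 39*x^2/7 + 9*x/5 - 114/35.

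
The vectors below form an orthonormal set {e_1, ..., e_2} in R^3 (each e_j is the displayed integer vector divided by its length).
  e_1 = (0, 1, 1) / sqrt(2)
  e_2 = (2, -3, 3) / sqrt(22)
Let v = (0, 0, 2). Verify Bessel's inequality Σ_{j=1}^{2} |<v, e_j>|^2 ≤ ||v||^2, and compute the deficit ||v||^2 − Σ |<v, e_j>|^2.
Σ |<v, e_j>|^2 = 40/11; ||v||^2 = 4; deficit = 4/11

Write each e_j = u_j / sqrt(<u_j, u_j>) where u_j is the displayed integer vector. Then <v, e_j> = <v, u_j> / sqrt(<u_j, u_j>), so |<v, e_j>|^2 = <v, u_j>^2 / <u_j, u_j>.
Coefficients: <v, e_1> = 2/sqrt(2), <v, e_2> = 6/sqrt(22).
Square and sum: Σ |<v, e_j>|^2 = 40/11.
Compute ||v||^2 = v·v = 4.
Deficit = 4 − 40/11 = 4/11 ≥ 0, confirming Bessel's inequality. (The deficit equals ||v − Σ <v,e_j> e_j||^2, the squared distance from v to span{e_j}.)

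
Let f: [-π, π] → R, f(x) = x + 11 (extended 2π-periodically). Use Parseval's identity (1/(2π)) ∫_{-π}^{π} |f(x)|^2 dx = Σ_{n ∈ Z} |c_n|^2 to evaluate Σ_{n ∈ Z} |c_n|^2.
Σ |c_n|^2 = π^2/3 + 121

Expand and integrate term by term over [-π, π]:
  ∫ (x)^2 dx = 1·(2π^3/3); ∫ 2·1·(11)·x dx = 0 (odd integrand); ∫ 11^2 dx = 121·2π.
So (1/(2π)) ∫_{-π}^{π} (x + 11)^2 dx = 1π^2/3 + 121 = π^2/3 + 121.
Parseval ⇒ Σ |c_n|^2 = π^2/3 + 121.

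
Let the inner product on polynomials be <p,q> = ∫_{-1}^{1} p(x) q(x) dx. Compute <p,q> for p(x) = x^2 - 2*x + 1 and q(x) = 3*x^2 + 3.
<p,q> = 56/5

Expand the product: p(x)·q(x) = 3*x^4 - 6*x^3 + 6*x^2 - 6*x + 3.
∫_{-1}^{1} of each monomial x^k gives [2/(k+1) if k even, 0 if k odd]. Integrating term-by-term (or equivalently evaluating the antiderivative F(x) = 3*x^5/5 - 3*x^4/2 + 2*x^3 - 3*x^2 + 3*x at the endpoints):
  F(1) − F(−1) = 11/10 − (-101/10) = 56/5.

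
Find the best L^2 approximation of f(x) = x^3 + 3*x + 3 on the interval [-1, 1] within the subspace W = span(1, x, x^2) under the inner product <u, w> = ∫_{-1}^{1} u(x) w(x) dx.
g(x) = 18*x/5 + 3

The best approximation g ∈ W is the orthogonal projection of f onto W. Writing g = a_0 + a_1 x + a_2 x^2, the coefficients solve the normal equations G · a = b where
  G_{ij} = <φ_i, φ_j> and b_i = <f, φ_i>, with φ_0 = 1, φ_1 = x, φ_2 = x^2.
G =
  [2, 0, 2/3]
  [0, 2/3, 0]
  [2/3, 0, 2/5],
b = (6, 12/5, 2).
Solving gives a_0 = 3, a_1 = 18/5, a_2 = 0, so
  g(x) = 18*x/5 + 3.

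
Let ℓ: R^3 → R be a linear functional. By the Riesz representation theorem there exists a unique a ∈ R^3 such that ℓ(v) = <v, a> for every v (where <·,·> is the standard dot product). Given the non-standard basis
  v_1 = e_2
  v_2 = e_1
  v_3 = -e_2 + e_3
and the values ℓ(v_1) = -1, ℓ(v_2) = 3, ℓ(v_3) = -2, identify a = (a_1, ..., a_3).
a = (3, -1, -3)

Write a = (a_1, ..., a_3) in the standard basis. For each basis vector v_i, ℓ(v_i) = <v_i, a> is a linear equation in the a_j's. Collect the n equations into a matrix system V a = ℓ, where row i of V is v_i (expressed in the standard basis). Since V is invertible (lower-triangular with 1s on the diagonal, up to permutation), solve by back-substitution:
  V =
[[0, 1, 0],
 [1, 0, 0],
 [0, -1, 1]]
  V a = (-1, 3, -2)
Solving gives a = (3, -1, -3).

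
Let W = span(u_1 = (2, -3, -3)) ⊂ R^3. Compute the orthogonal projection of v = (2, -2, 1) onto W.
proj_W(v) = (7/11, -21/22, -21/22)

Set up U = [u_1 | ... | u_1] ∈ R^(3×1). The projector onto W = col(U) is P = U (U^T U)^(-1) U^T.
Compute U^T U =
  [22],
and U^T v = (7).
Solve U^T U · c = U^T v for the coefficients: c = (7/22). The projection is proj_W(v) = U c.
Check: (v - proj_W(v)) · u_1 = 0  (should be 0).
Result: proj_W(v) = (7/11, -21/22, -21/22).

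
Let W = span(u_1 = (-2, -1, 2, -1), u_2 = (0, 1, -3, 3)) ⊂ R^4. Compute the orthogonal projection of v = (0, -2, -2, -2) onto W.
proj_W(v) = (4/9, 0, 2/9, -4/9)

Set up U = [u_1 | ... | u_2] ∈ R^(4×2). The projector onto W = col(U) is P = U (U^T U)^(-1) U^T.
Compute U^T U =
  [10, -10]
  [-10, 19],
and U^T v = (0, -2).
Solve U^T U · c = U^T v for the coefficients: c = (-2/9, -2/9). The projection is proj_W(v) = U c.
Check: (v - proj_W(v)) · u_1 = 0  (should be 0).
Check: (v - proj_W(v)) · u_2 = 0  (should be 0).
Result: proj_W(v) = (4/9, 0, 2/9, -4/9).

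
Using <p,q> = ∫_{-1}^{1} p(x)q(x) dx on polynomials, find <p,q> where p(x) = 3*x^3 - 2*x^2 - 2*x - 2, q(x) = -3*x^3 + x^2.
<p,q> = -242/105

Expand the product: p(x)·q(x) = -9*x^6 + 9*x^5 + 4*x^4 + 4*x^3 - 2*x^2.
∫_{-1}^{1} of each monomial x^k gives [2/(k+1) if k even, 0 if k odd]. Integrating term-by-term (or equivalently evaluating the antiderivative F(x) = -9*x^7/7 + 3*x^6/2 + 4*x^5/5 + x^4 - 2*x^3/3 at the endpoints):
  F(1) − F(−1) = 283/210 − (767/210) = -242/105.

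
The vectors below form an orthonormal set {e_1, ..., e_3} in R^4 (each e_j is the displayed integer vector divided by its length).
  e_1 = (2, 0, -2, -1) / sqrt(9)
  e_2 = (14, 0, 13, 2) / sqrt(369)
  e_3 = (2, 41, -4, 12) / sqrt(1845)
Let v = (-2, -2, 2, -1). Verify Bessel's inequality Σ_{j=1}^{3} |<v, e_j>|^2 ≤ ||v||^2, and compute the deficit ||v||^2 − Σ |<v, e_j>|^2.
Σ |<v, e_j>|^2 = 521/45; ||v||^2 = 13; deficit = 64/45

Write each e_j = u_j / sqrt(<u_j, u_j>) where u_j is the displayed integer vector. Then <v, e_j> = <v, u_j> / sqrt(<u_j, u_j>), so |<v, e_j>|^2 = <v, u_j>^2 / <u_j, u_j>.
Coefficients: <v, e_1> = -7/sqrt(9), <v, e_2> = -4/sqrt(369), <v, e_3> = -106/sqrt(1845).
Square and sum: Σ |<v, e_j>|^2 = 521/45.
Compute ||v||^2 = v·v = 13.
Deficit = 13 − 521/45 = 64/45 ≥ 0, confirming Bessel's inequality. (The deficit equals ||v − Σ <v,e_j> e_j||^2, the squared distance from v to span{e_j}.)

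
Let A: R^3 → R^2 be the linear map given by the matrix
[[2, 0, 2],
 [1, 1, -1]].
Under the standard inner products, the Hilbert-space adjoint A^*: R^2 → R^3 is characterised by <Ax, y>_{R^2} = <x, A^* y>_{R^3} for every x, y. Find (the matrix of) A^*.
A^* = A^T =
[[2, 1],
 [0, 1],
 [2, -1]]

For real matrices with standard dot products, the defining identity <Ax, y> = <x, A^* y> gives (Ax)^T y = x^T (A^*) y, i.e. x^T A^T y = x^T (A^*) y. Since this holds for all x, y, we must have A^* = A^T. Therefore
A^* =
[[2, 1],
 [0, 1],
 [2, -1]].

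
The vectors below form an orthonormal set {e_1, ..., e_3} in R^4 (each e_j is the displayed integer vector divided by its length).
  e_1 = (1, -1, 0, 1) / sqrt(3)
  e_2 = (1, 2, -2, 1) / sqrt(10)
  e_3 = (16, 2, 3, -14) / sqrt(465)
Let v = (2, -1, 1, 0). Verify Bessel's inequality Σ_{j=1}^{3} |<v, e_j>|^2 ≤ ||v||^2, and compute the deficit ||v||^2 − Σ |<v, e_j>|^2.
Σ |<v, e_j>|^2 = 178/31; ||v||^2 = 6; deficit = 8/31

Write each e_j = u_j / sqrt(<u_j, u_j>) where u_j is the displayed integer vector. Then <v, e_j> = <v, u_j> / sqrt(<u_j, u_j>), so |<v, e_j>|^2 = <v, u_j>^2 / <u_j, u_j>.
Coefficients: <v, e_1> = 3/sqrt(3), <v, e_2> = -2/sqrt(10), <v, e_3> = 33/sqrt(465).
Square and sum: Σ |<v, e_j>|^2 = 178/31.
Compute ||v||^2 = v·v = 6.
Deficit = 6 − 178/31 = 8/31 ≥ 0, confirming Bessel's inequality. (The deficit equals ||v − Σ <v,e_j> e_j||^2, the squared distance from v to span{e_j}.)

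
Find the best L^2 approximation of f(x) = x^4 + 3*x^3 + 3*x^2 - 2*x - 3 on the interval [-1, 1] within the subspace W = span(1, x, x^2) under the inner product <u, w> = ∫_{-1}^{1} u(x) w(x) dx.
g(x) = 27*x^2/7 - x/5 - 108/35

The best approximation g ∈ W is the orthogonal projection of f onto W. Writing g = a_0 + a_1 x + a_2 x^2, the coefficients solve the normal equations G · a = b where
  G_{ij} = <φ_i, φ_j> and b_i = <f, φ_i>, with φ_0 = 1, φ_1 = x, φ_2 = x^2.
G =
  [2, 0, 2/3]
  [0, 2/3, 0]
  [2/3, 0, 2/5],
b = (-18/5, -2/15, -18/35).
Solving gives a_0 = -108/35, a_1 = -1/5, a_2 = 27/7, so
  g(x) = 27*x^2/7 - x/5 - 108/35.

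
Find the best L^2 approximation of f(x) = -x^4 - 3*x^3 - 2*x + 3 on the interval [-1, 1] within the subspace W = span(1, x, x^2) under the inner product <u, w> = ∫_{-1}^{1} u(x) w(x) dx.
g(x) = -6*x^2/7 - 19*x/5 + 108/35

The best approximation g ∈ W is the orthogonal projection of f onto W. Writing g = a_0 + a_1 x + a_2 x^2, the coefficients solve the normal equations G · a = b where
  G_{ij} = <φ_i, φ_j> and b_i = <f, φ_i>, with φ_0 = 1, φ_1 = x, φ_2 = x^2.
G =
  [2, 0, 2/3]
  [0, 2/3, 0]
  [2/3, 0, 2/5],
b = (28/5, -38/15, 12/7).
Solving gives a_0 = 108/35, a_1 = -19/5, a_2 = -6/7, so
  g(x) = -6*x^2/7 - 19*x/5 + 108/35.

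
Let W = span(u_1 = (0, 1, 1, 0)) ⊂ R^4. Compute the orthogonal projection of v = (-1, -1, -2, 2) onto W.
proj_W(v) = (0, -3/2, -3/2, 0)

Set up U = [u_1 | ... | u_1] ∈ R^(4×1). The projector onto W = col(U) is P = U (U^T U)^(-1) U^T.
Compute U^T U =
  [2],
and U^T v = (-3).
Solve U^T U · c = U^T v for the coefficients: c = (-3/2). The projection is proj_W(v) = U c.
Check: (v - proj_W(v)) · u_1 = 0  (should be 0).
Result: proj_W(v) = (0, -3/2, -3/2, 0).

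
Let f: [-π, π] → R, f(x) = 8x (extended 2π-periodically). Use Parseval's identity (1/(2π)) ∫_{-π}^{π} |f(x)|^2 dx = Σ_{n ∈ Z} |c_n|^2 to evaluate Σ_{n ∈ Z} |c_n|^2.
Σ |c_n|^2 = 64π^2/3

Expand and integrate term by term over [-π, π]:
  ∫ (8x)^2 dx = 64·(2π^3/3); ∫ 2·8·(0)·x dx = 0 (odd integrand); ∫ 0^2 dx = 0·2π.
So (1/(2π)) ∫_{-π}^{π} (8x)^2 dx = 64π^2/3 + 0 = 64π^2/3.
Parseval ⇒ Σ |c_n|^2 = 64π^2/3.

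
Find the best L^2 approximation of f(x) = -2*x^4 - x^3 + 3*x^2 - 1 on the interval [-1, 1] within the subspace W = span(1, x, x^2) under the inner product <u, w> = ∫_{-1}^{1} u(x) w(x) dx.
g(x) = 9*x^2/7 - 3*x/5 - 29/35

The best approximation g ∈ W is the orthogonal projection of f onto W. Writing g = a_0 + a_1 x + a_2 x^2, the coefficients solve the normal equations G · a = b where
  G_{ij} = <φ_i, φ_j> and b_i = <f, φ_i>, with φ_0 = 1, φ_1 = x, φ_2 = x^2.
G =
  [2, 0, 2/3]
  [0, 2/3, 0]
  [2/3, 0, 2/5],
b = (-4/5, -2/5, -4/105).
Solving gives a_0 = -29/35, a_1 = -3/5, a_2 = 9/7, so
  g(x) = 9*x^2/7 - 3*x/5 - 29/35.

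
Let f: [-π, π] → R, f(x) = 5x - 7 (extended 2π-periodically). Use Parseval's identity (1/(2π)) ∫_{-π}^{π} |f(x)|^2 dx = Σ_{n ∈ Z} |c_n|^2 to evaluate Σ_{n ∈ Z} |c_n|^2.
Σ |c_n|^2 = 25π^2/3 + 49

Expand and integrate term by term over [-π, π]:
  ∫ (5x)^2 dx = 25·(2π^3/3); ∫ 2·5·(-7)·x dx = 0 (odd integrand); ∫ (-7)^2 dx = 49·2π.
So (1/(2π)) ∫_{-π}^{π} (5x - 7)^2 dx = 25π^2/3 + 49 = 25π^2/3 + 49.
Parseval ⇒ Σ |c_n|^2 = 25π^2/3 + 49.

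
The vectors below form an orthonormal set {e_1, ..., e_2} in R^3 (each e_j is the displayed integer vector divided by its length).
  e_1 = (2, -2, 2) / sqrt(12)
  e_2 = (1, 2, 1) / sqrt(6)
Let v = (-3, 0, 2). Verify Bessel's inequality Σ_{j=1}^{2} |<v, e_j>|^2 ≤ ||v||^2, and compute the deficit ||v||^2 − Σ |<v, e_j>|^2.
Σ |<v, e_j>|^2 = 1/2; ||v||^2 = 13; deficit = 25/2

Write each e_j = u_j / sqrt(<u_j, u_j>) where u_j is the displayed integer vector. Then <v, e_j> = <v, u_j> / sqrt(<u_j, u_j>), so |<v, e_j>|^2 = <v, u_j>^2 / <u_j, u_j>.
Coefficients: <v, e_1> = -2/sqrt(12), <v, e_2> = -1/sqrt(6).
Square and sum: Σ |<v, e_j>|^2 = 1/2.
Compute ||v||^2 = v·v = 13.
Deficit = 13 − 1/2 = 25/2 ≥ 0, confirming Bessel's inequality. (The deficit equals ||v − Σ <v,e_j> e_j||^2, the squared distance from v to span{e_j}.)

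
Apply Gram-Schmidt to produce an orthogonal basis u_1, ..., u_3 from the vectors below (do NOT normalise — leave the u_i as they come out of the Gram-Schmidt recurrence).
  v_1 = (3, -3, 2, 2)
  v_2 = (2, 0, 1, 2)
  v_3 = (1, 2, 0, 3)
Orthogonal basis:
  u_1 = (3, -3, 2, 2)
  u_2 = (8/13, 18/13, 1/13, 14/13)
  u_3 = (-47/90, -3/10, -17/45, 32/45)

Apply the Gram-Schmidt recurrence
  u_1 = v_1
  u_i = v_i − Σ_{j<i} ((v_i · u_j) / (u_j · u_j)) · u_j.

Step by step this gives:
  u_1 = (3, -3, 2, 2)
  u_2 = (8/13, 18/13, 1/13, 14/13)
  u_3 = (-47/90, -3/10, -17/45, 32/45)

Orthogonality check:
  u_2 · u_1 = 0 (should be 0)
  u_3 · u_1 = 0 (should be 0)
  u_3 · u_2 = 0 (should be 0)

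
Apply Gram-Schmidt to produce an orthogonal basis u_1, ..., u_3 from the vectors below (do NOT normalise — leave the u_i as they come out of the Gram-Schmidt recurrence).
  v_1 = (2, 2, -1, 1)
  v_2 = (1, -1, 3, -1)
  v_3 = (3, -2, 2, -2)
Orthogonal basis:
  u_1 = (2, 2, -1, 1)
  u_2 = (9/5, -1/5, 13/5, -3/5)
  u_3 = (67/52, -71/52, -5/4, -57/52)

Apply the Gram-Schmidt recurrence
  u_1 = v_1
  u_i = v_i − Σ_{j<i} ((v_i · u_j) / (u_j · u_j)) · u_j.

Step by step this gives:
  u_1 = (2, 2, -1, 1)
  u_2 = (9/5, -1/5, 13/5, -3/5)
  u_3 = (67/52, -71/52, -5/4, -57/52)

Orthogonality check:
  u_2 · u_1 = 0 (should be 0)
  u_3 · u_1 = 0 (should be 0)
  u_3 · u_2 = 0 (should be 0)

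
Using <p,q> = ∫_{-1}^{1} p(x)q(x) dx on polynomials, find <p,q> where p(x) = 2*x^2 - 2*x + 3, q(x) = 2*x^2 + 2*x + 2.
<p,q> = 88/5

Expand the product: p(x)·q(x) = 4*x^4 + 6*x^2 + 2*x + 6.
∫_{-1}^{1} of each monomial x^k gives [2/(k+1) if k even, 0 if k odd]. Integrating term-by-term (or equivalently evaluating the antiderivative F(x) = 4*x^5/5 + 2*x^3 + x^2 + 6*x at the endpoints):
  F(1) − F(−1) = 49/5 − (-39/5) = 88/5.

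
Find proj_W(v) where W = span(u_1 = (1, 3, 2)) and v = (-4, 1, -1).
proj_W(v) = (-3/14, -9/14, -3/7)

Set up U = [u_1 | ... | u_1] ∈ R^(3×1). The projector onto W = col(U) is P = U (U^T U)^(-1) U^T.
Compute U^T U =
  [14],
and U^T v = (-3).
Solve U^T U · c = U^T v for the coefficients: c = (-3/14). The projection is proj_W(v) = U c.
Check: (v - proj_W(v)) · u_1 = 0  (should be 0).
Result: proj_W(v) = (-3/14, -9/14, -3/7).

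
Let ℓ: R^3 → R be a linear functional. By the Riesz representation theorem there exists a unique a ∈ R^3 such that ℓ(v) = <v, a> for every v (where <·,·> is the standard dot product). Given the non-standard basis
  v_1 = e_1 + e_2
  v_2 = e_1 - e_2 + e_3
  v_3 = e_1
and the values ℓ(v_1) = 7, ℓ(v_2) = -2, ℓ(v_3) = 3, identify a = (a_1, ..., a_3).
a = (3, 4, -1)

Write a = (a_1, ..., a_3) in the standard basis. For each basis vector v_i, ℓ(v_i) = <v_i, a> is a linear equation in the a_j's. Collect the n equations into a matrix system V a = ℓ, where row i of V is v_i (expressed in the standard basis). Since V is invertible (lower-triangular with 1s on the diagonal, up to permutation), solve by back-substitution:
  V =
[[1, 1, 0],
 [1, -1, 1],
 [1, 0, 0]]
  V a = (7, -2, 3)
Solving gives a = (3, 4, -1).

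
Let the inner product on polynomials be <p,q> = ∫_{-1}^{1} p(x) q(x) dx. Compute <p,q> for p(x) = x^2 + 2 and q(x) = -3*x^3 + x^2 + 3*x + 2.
<p,q> = 166/15

Expand the product: p(x)·q(x) = -3*x^5 + x^4 - 3*x^3 + 4*x^2 + 6*x + 4.
∫_{-1}^{1} of each monomial x^k gives [2/(k+1) if k even, 0 if k odd]. Integrating term-by-term (or equivalently evaluating the antiderivative F(x) = -x^6/2 + x^5/5 - 3*x^4/4 + 4*x^3/3 + 3*x^2 + 4*x at the endpoints):
  F(1) − F(−1) = 437/60 − (-227/60) = 166/15.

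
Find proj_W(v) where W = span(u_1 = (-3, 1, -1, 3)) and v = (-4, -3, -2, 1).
proj_W(v) = (-21/10, 7/10, -7/10, 21/10)

Set up U = [u_1 | ... | u_1] ∈ R^(4×1). The projector onto W = col(U) is P = U (U^T U)^(-1) U^T.
Compute U^T U =
  [20],
and U^T v = (14).
Solve U^T U · c = U^T v for the coefficients: c = (7/10). The projection is proj_W(v) = U c.
Check: (v - proj_W(v)) · u_1 = 0  (should be 0).
Result: proj_W(v) = (-21/10, 7/10, -7/10, 21/10).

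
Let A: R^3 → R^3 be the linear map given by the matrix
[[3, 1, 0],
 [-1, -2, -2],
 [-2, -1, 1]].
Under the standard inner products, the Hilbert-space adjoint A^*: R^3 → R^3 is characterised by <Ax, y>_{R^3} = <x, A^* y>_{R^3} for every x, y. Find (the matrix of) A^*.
A^* = A^T =
[[3, -1, -2],
 [1, -2, -1],
 [0, -2, 1]]

For real matrices with standard dot products, the defining identity <Ax, y> = <x, A^* y> gives (Ax)^T y = x^T (A^*) y, i.e. x^T A^T y = x^T (A^*) y. Since this holds for all x, y, we must have A^* = A^T. Therefore
A^* =
[[3, -1, -2],
 [1, -2, -1],
 [0, -2, 1]].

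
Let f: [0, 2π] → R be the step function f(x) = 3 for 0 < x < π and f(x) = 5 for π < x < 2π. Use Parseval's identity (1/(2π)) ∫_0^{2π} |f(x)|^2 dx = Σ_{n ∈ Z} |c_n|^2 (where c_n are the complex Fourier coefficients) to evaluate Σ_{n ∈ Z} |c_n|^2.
Σ |c_n|^2 = 17

Parseval equates the L^2 energy of f (normalised by 1/(2π)) with the ℓ^2 sum of its Fourier coefficients: (1/(2π)) ∫_0^{2π} |f|^2 = Σ |c_n|^2.
Compute the left side: (1/(2π)) [∫_0^π 3^2 dx + ∫_π^{2π} 5^2 dx] = (1/(2π)) · (9π + 25π) = (9 + 25)/2 = 17.
So Σ_{n ∈ Z} |c_n|^2 = 17.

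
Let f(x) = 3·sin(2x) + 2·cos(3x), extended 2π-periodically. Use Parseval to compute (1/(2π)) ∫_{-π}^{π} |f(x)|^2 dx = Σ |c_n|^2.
Σ |c_n|^2 = 13/2

Expand |f|^2 and use orthogonality of {sin(nx), cos(mx)} on [-π, π]:
  ∫_{-π}^{π} sin(nx)^2 dx = π, ∫ cos(mx)^2 dx = π, and cross terms integrate to 0.
So ∫_{-π}^{π} f(x)^2 dx = 3^2 · π + 2^2 · π = (9 + 4)π.
Divide by 2π: (9 + 4)/2 = 13/2.
By Parseval, this equals Σ |c_n|^2.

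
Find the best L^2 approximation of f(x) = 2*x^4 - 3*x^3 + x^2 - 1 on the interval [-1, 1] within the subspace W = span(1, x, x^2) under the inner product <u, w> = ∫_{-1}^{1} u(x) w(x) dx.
g(x) = 19*x^2/7 - 9*x/5 - 41/35

The best approximation g ∈ W is the orthogonal projection of f onto W. Writing g = a_0 + a_1 x + a_2 x^2, the coefficients solve the normal equations G · a = b where
  G_{ij} = <φ_i, φ_j> and b_i = <f, φ_i>, with φ_0 = 1, φ_1 = x, φ_2 = x^2.
G =
  [2, 0, 2/3]
  [0, 2/3, 0]
  [2/3, 0, 2/5],
b = (-8/15, -6/5, 32/105).
Solving gives a_0 = -41/35, a_1 = -9/5, a_2 = 19/7, so
  g(x) = 19*x^2/7 - 9*x/5 - 41/35.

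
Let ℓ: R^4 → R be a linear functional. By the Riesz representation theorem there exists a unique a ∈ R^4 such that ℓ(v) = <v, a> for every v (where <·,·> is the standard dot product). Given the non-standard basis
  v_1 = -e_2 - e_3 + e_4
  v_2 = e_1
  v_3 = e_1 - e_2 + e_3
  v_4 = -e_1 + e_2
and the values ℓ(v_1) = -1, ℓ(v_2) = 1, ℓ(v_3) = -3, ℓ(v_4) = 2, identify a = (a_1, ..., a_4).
a = (1, 3, -1, 1)

Write a = (a_1, ..., a_4) in the standard basis. For each basis vector v_i, ℓ(v_i) = <v_i, a> is a linear equation in the a_j's. Collect the n equations into a matrix system V a = ℓ, where row i of V is v_i (expressed in the standard basis). Since V is invertible (lower-triangular with 1s on the diagonal, up to permutation), solve by back-substitution:
  V =
[[0, -1, -1, 1],
 [1, 0, 0, 0],
 [1, -1, 1, 0],
 [-1, 1, 0, 0]]
  V a = (-1, 1, -3, 2)
Solving gives a = (1, 3, -1, 1).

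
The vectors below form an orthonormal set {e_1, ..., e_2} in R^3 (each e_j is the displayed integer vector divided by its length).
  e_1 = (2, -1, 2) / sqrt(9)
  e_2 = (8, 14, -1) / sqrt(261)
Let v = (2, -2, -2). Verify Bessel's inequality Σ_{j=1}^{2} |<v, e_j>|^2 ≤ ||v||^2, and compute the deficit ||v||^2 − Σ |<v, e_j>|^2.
Σ |<v, e_j>|^2 = 24/29; ||v||^2 = 12; deficit = 324/29

Write each e_j = u_j / sqrt(<u_j, u_j>) where u_j is the displayed integer vector. Then <v, e_j> = <v, u_j> / sqrt(<u_j, u_j>), so |<v, e_j>|^2 = <v, u_j>^2 / <u_j, u_j>.
Coefficients: <v, e_1> = 2/sqrt(9), <v, e_2> = -10/sqrt(261).
Square and sum: Σ |<v, e_j>|^2 = 24/29.
Compute ||v||^2 = v·v = 12.
Deficit = 12 − 24/29 = 324/29 ≥ 0, confirming Bessel's inequality. (The deficit equals ||v − Σ <v,e_j> e_j||^2, the squared distance from v to span{e_j}.)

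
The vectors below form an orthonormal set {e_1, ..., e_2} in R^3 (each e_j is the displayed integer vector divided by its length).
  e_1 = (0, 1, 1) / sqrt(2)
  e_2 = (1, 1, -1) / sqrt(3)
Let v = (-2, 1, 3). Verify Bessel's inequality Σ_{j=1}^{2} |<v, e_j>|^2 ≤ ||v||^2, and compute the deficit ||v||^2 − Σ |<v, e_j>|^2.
Σ |<v, e_j>|^2 = 40/3; ||v||^2 = 14; deficit = 2/3

Write each e_j = u_j / sqrt(<u_j, u_j>) where u_j is the displayed integer vector. Then <v, e_j> = <v, u_j> / sqrt(<u_j, u_j>), so |<v, e_j>|^2 = <v, u_j>^2 / <u_j, u_j>.
Coefficients: <v, e_1> = 4/sqrt(2), <v, e_2> = -4/sqrt(3).
Square and sum: Σ |<v, e_j>|^2 = 40/3.
Compute ||v||^2 = v·v = 14.
Deficit = 14 − 40/3 = 2/3 ≥ 0, confirming Bessel's inequality. (The deficit equals ||v − Σ <v,e_j> e_j||^2, the squared distance from v to span{e_j}.)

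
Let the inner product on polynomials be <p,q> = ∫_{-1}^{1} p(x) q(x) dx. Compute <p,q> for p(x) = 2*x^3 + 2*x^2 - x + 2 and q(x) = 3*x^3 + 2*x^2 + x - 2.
<p,q> = -604/105

Expand the product: p(x)·q(x) = 6*x^6 + 10*x^5 + 3*x^4 + 2*x^3 - x^2 + 4*x - 4.
∫_{-1}^{1} of each monomial x^k gives [2/(k+1) if k even, 0 if k odd]. Integrating term-by-term (or equivalently evaluating the antiderivative F(x) = 6*x^7/7 + 5*x^6/3 + 3*x^5/5 + x^4/2 - x^3/3 + 2*x^2 - 4*x at the endpoints):
  F(1) − F(−1) = 271/210 − (493/70) = -604/105.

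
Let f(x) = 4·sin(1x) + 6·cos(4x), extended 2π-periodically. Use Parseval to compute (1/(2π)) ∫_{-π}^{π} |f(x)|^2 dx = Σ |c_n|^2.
Σ |c_n|^2 = 26

Expand |f|^2 and use orthogonality of {sin(nx), cos(mx)} on [-π, π]:
  ∫_{-π}^{π} sin(nx)^2 dx = π, ∫ cos(mx)^2 dx = π, and cross terms integrate to 0.
So ∫_{-π}^{π} f(x)^2 dx = 4^2 · π + 6^2 · π = (16 + 36)π.
Divide by 2π: (16 + 36)/2 = 26.
By Parseval, this equals Σ |c_n|^2.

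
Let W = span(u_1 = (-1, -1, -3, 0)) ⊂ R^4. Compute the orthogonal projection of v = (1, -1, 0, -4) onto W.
proj_W(v) = (0, 0, 0, 0)

Set up U = [u_1 | ... | u_1] ∈ R^(4×1). The projector onto W = col(U) is P = U (U^T U)^(-1) U^T.
Compute U^T U =
  [11],
and U^T v = (0).
Solve U^T U · c = U^T v for the coefficients: c = (0). The projection is proj_W(v) = U c.
Check: (v - proj_W(v)) · u_1 = 0  (should be 0).
Result: proj_W(v) = (0, 0, 0, 0).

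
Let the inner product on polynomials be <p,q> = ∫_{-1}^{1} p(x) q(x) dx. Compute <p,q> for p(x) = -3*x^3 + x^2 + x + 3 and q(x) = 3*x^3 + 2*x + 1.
<p,q> = 148/35

Expand the product: p(x)·q(x) = -9*x^6 + 3*x^5 - 3*x^4 + 8*x^3 + 3*x^2 + 7*x + 3.
∫_{-1}^{1} of each monomial x^k gives [2/(k+1) if k even, 0 if k odd]. Integrating term-by-term (or equivalently evaluating the antiderivative F(x) = -9*x^7/7 + x^6/2 - 3*x^5/5 + 2*x^4 + x^3 + 7*x^2/2 + 3*x at the endpoints):
  F(1) − F(−1) = 284/35 − (136/35) = 148/35.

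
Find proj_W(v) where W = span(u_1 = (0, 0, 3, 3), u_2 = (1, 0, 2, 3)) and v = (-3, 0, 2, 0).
proj_W(v) = (-8/3, 0, 7/3, -1/3)

Set up U = [u_1 | ... | u_2] ∈ R^(4×2). The projector onto W = col(U) is P = U (U^T U)^(-1) U^T.
Compute U^T U =
  [18, 15]
  [15, 14],
and U^T v = (6, 1).
Solve U^T U · c = U^T v for the coefficients: c = (23/9, -8/3). The projection is proj_W(v) = U c.
Check: (v - proj_W(v)) · u_1 = 0  (should be 0).
Check: (v - proj_W(v)) · u_2 = 0  (should be 0).
Result: proj_W(v) = (-8/3, 0, 7/3, -1/3).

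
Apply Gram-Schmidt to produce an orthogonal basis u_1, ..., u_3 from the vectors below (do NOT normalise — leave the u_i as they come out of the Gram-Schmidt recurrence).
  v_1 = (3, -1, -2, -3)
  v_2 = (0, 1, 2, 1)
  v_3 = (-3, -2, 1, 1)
Orthogonal basis:
  u_1 = (3, -1, -2, -3)
  u_2 = (24/23, 15/23, 30/23, -1/23)
  u_3 = (-15/37, -139/74, 46/37, -45/74)

Apply the Gram-Schmidt recurrence
  u_1 = v_1
  u_i = v_i − Σ_{j<i} ((v_i · u_j) / (u_j · u_j)) · u_j.

Step by step this gives:
  u_1 = (3, -1, -2, -3)
  u_2 = (24/23, 15/23, 30/23, -1/23)
  u_3 = (-15/37, -139/74, 46/37, -45/74)

Orthogonality check:
  u_2 · u_1 = 0 (should be 0)
  u_3 · u_1 = 0 (should be 0)
  u_3 · u_2 = 0 (should be 0)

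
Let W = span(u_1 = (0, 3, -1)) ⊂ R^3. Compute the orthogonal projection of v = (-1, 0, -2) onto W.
proj_W(v) = (0, 3/5, -1/5)

Set up U = [u_1 | ... | u_1] ∈ R^(3×1). The projector onto W = col(U) is P = U (U^T U)^(-1) U^T.
Compute U^T U =
  [10],
and U^T v = (2).
Solve U^T U · c = U^T v for the coefficients: c = (1/5). The projection is proj_W(v) = U c.
Check: (v - proj_W(v)) · u_1 = 0  (should be 0).
Result: proj_W(v) = (0, 3/5, -1/5).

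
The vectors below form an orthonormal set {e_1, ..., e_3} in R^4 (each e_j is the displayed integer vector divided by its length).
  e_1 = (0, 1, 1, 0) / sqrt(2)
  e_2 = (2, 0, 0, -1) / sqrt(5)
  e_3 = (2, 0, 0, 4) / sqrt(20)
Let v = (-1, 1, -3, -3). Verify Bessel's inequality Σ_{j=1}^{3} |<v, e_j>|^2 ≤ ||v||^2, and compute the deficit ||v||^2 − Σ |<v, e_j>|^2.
Σ |<v, e_j>|^2 = 12; ||v||^2 = 20; deficit = 8

Write each e_j = u_j / sqrt(<u_j, u_j>) where u_j is the displayed integer vector. Then <v, e_j> = <v, u_j> / sqrt(<u_j, u_j>), so |<v, e_j>|^2 = <v, u_j>^2 / <u_j, u_j>.
Coefficients: <v, e_1> = -2/sqrt(2), <v, e_2> = 1/sqrt(5), <v, e_3> = -14/sqrt(20).
Square and sum: Σ |<v, e_j>|^2 = 12.
Compute ||v||^2 = v·v = 20.
Deficit = 20 − 12 = 8 ≥ 0, confirming Bessel's inequality. (The deficit equals ||v − Σ <v,e_j> e_j||^2, the squared distance from v to span{e_j}.)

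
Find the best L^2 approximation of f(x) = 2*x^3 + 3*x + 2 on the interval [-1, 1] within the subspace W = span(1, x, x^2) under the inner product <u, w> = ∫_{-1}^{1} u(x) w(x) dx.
g(x) = 21*x/5 + 2

The best approximation g ∈ W is the orthogonal projection of f onto W. Writing g = a_0 + a_1 x + a_2 x^2, the coefficients solve the normal equations G · a = b where
  G_{ij} = <φ_i, φ_j> and b_i = <f, φ_i>, with φ_0 = 1, φ_1 = x, φ_2 = x^2.
G =
  [2, 0, 2/3]
  [0, 2/3, 0]
  [2/3, 0, 2/5],
b = (4, 14/5, 4/3).
Solving gives a_0 = 2, a_1 = 21/5, a_2 = 0, so
  g(x) = 21*x/5 + 2.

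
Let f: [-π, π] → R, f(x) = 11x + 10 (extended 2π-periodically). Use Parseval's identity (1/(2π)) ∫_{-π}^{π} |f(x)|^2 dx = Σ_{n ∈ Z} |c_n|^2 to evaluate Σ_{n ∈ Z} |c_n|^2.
Σ |c_n|^2 = 121π^2/3 + 100

Expand and integrate term by term over [-π, π]:
  ∫ (11x)^2 dx = 121·(2π^3/3); ∫ 2·11·(10)·x dx = 0 (odd integrand); ∫ 10^2 dx = 100·2π.
So (1/(2π)) ∫_{-π}^{π} (11x + 10)^2 dx = 121π^2/3 + 100 = 121π^2/3 + 100.
Parseval ⇒ Σ |c_n|^2 = 121π^2/3 + 100.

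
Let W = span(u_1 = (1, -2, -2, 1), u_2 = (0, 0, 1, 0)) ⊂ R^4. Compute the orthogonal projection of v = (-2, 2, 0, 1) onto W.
proj_W(v) = (-5/6, 5/3, 0, -5/6)

Set up U = [u_1 | ... | u_2] ∈ R^(4×2). The projector onto W = col(U) is P = U (U^T U)^(-1) U^T.
Compute U^T U =
  [10, -2]
  [-2, 1],
and U^T v = (-5, 0).
Solve U^T U · c = U^T v for the coefficients: c = (-5/6, -5/3). The projection is proj_W(v) = U c.
Check: (v - proj_W(v)) · u_1 = 0  (should be 0).
Check: (v - proj_W(v)) · u_2 = 0  (should be 0).
Result: proj_W(v) = (-5/6, 5/3, 0, -5/6).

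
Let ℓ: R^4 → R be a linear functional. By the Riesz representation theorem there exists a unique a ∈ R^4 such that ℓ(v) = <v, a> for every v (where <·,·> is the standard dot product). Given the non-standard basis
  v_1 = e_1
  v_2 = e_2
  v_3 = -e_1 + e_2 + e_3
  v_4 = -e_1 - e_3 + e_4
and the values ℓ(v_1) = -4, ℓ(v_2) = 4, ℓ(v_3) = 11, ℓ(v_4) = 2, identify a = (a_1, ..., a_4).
a = (-4, 4, 3, 1)

Write a = (a_1, ..., a_4) in the standard basis. For each basis vector v_i, ℓ(v_i) = <v_i, a> is a linear equation in the a_j's. Collect the n equations into a matrix system V a = ℓ, where row i of V is v_i (expressed in the standard basis). Since V is invertible (lower-triangular with 1s on the diagonal, up to permutation), solve by back-substitution:
  V =
[[1, 0, 0, 0],
 [0, 1, 0, 0],
 [-1, 1, 1, 0],
 [-1, 0, -1, 1]]
  V a = (-4, 4, 11, 2)
Solving gives a = (-4, 4, 3, 1).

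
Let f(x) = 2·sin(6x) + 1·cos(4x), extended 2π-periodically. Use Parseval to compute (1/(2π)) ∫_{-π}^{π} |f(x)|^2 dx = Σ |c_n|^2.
Σ |c_n|^2 = 5/2

Expand |f|^2 and use orthogonality of {sin(nx), cos(mx)} on [-π, π]:
  ∫_{-π}^{π} sin(nx)^2 dx = π, ∫ cos(mx)^2 dx = π, and cross terms integrate to 0.
So ∫_{-π}^{π} f(x)^2 dx = 2^2 · π + 1^2 · π = (4 + 1)π.
Divide by 2π: (4 + 1)/2 = 5/2.
By Parseval, this equals Σ |c_n|^2.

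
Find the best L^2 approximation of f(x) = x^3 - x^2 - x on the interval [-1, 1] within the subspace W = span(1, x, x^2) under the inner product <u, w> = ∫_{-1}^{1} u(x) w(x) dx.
g(x) = -x^2 - 2*x/5

The best approximation g ∈ W is the orthogonal projection of f onto W. Writing g = a_0 + a_1 x + a_2 x^2, the coefficients solve the normal equations G · a = b where
  G_{ij} = <φ_i, φ_j> and b_i = <f, φ_i>, with φ_0 = 1, φ_1 = x, φ_2 = x^2.
G =
  [2, 0, 2/3]
  [0, 2/3, 0]
  [2/3, 0, 2/5],
b = (-2/3, -4/15, -2/5).
Solving gives a_0 = 0, a_1 = -2/5, a_2 = -1, so
  g(x) = -x^2 - 2*x/5.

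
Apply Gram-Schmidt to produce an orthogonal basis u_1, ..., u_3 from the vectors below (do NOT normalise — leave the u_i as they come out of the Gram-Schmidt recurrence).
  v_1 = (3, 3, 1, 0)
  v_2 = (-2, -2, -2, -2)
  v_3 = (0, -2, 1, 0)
Orthogonal basis:
  u_1 = (3, 3, 1, 0)
  u_2 = (4/19, 4/19, -24/19, -2)
  u_3 = (23/27, -31/27, 8/9, -16/27)

Apply the Gram-Schmidt recurrence
  u_1 = v_1
  u_i = v_i − Σ_{j<i} ((v_i · u_j) / (u_j · u_j)) · u_j.

Step by step this gives:
  u_1 = (3, 3, 1, 0)
  u_2 = (4/19, 4/19, -24/19, -2)
  u_3 = (23/27, -31/27, 8/9, -16/27)

Orthogonality check:
  u_2 · u_1 = 0 (should be 0)
  u_3 · u_1 = 0 (should be 0)
  u_3 · u_2 = 0 (should be 0)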